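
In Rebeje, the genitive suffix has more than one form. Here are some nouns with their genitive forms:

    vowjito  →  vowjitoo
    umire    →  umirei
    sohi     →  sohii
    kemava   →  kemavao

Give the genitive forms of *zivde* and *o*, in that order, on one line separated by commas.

The suffix is conditioned by the last vowel: -i when the last vowel of the stem is a front vowel (*umire*, *sohi*); -o when the last vowel of the stem is a back vowel (*vowjito*, *kemava*).
Since the last vowel of *zivde* is /e/ (a front vowel), it takes -i, giving *zivdei*.
*o*: last vowel = /o/, a back vowel → -o → *oo*.

zivdei, oo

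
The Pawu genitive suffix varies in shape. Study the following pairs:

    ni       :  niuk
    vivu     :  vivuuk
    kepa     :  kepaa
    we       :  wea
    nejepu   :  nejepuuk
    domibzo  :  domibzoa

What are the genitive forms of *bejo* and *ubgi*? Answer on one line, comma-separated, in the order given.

The pattern is height harmony: -uk when the last vowel of the stem is a high vowel (*ni*, *vivu*, *nejepu*); -a when the last vowel of the stem is a non-high vowel (*kepa*, *we*, *domibzo*).
*bejo* — last vowel /o/ (a non-high vowel) → -a → *bejoa*.
*ubgi*: last vowel = /i/, a high vowel → -uk → *ubgiuk*.

bejoa, ubgiuk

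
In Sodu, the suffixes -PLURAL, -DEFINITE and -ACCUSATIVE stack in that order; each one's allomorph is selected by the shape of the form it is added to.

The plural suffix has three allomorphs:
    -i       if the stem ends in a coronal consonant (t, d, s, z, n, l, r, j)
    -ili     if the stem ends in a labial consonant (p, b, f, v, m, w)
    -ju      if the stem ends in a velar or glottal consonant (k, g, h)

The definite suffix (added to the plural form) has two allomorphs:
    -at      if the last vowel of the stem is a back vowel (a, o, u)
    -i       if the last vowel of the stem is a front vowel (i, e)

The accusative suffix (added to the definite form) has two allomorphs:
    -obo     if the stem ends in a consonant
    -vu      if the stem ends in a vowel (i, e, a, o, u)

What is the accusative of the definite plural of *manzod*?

Since the final consonant of *manzod* is /d/ (coronal), it takes -i, giving *manzodi*.
Since the last vowel of the plural form *manzodi* is /i/ (a front vowel), it takes -i, giving *manzodii*.
Since the final sound of the definite form *manzodii* is /i/ (a vowel), it takes -vu, giving *manzodiivu*.

manzodiivu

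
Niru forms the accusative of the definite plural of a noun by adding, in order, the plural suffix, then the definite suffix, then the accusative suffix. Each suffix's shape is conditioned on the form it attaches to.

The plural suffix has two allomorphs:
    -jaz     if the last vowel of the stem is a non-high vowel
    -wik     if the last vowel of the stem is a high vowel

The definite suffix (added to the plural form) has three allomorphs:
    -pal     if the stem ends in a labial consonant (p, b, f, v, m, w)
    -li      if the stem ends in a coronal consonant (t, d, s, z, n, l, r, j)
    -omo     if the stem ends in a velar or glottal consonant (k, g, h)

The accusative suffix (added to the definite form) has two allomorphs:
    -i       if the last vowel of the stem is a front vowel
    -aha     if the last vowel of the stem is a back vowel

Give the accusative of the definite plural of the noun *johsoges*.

johsogesjazlii

The last vowel of *johsoges* is /e/, which is a non-high vowel, so the plural suffix is -jaz, giving *johsogesjaz*.
The final consonant of the plural form *johsogesjaz* is /z/, which is coronal, so the definite suffix is -li, giving *johsogesjazli*.
Since the last vowel of the definite form *johsogesjazli* is /i/ (a front vowel), it takes -i, giving *johsogesjazlii*.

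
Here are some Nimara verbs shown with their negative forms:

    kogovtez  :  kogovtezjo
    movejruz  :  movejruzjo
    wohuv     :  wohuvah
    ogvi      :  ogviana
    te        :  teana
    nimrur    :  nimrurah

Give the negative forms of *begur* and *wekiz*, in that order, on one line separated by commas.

The alternation tracks the final sound of the stem — -jo when the stem ends in a sibilant (*kogovtez*, *movejruz*); -ah when the stem ends in a non-sibilant consonant (*wohuv*, *nimrur*); -ana when the stem ends in a vowel (*ogvi*, *te*).
The final sound of *begur* is /r/, which is a non-sibilant consonant, so the suffix is -ah, giving *begurah*.
Since the final sound of *wekiz* is /z/ (a sibilant), it takes -jo, giving *wekizjo*.

begurah, wekizjo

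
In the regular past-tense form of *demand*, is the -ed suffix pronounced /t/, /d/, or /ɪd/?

/ɪd/

The stem *demand* ends in /t/ or /d/.
The -ed suffix is realized as /ɪd/ after /t, d/; as /t/ after other voiceless consonants; and as /d/ after other voiced sounds.
So -ed on *demand* is pronounced /ɪd/.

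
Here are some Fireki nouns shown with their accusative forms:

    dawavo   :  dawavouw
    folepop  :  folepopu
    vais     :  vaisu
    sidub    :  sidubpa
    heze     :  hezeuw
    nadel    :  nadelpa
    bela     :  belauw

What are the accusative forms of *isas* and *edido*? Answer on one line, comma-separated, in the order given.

The pattern is voicing of the final sound: -u when the stem ends in a voiceless consonant (*folepop*, *vais*); -pa when the stem ends in a voiced consonant (*sidub*, *nadel*); -uw when the stem ends in a vowel (*dawavo*, *heze*, *bela*).
*isas*: final sound = /s/, a voiceless consonant → -u → *isasu*.
The final sound of *edido* is /o/, which is a vowel, so the suffix is -uw, giving *edidouw*.

isasu, edidouw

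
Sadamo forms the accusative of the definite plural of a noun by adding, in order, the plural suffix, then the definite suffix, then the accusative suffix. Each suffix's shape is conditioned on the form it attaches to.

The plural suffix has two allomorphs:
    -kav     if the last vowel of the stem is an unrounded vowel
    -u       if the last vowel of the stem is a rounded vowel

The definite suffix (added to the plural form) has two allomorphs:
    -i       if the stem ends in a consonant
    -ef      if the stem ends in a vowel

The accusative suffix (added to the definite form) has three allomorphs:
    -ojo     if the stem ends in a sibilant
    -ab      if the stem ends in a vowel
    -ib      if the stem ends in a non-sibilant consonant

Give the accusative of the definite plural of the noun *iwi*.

iwikaviab

The last vowel of *iwi* is /i/, which is an unrounded vowel, so the plural suffix is -kav, giving *iwikav*.
Since the final sound of the plural form *iwikav* is /v/ (a consonant), it takes -i, giving *iwikavi*.
The definite form *iwikavi*: final sound = /i/, a vowel → -ab → *iwikaviab*.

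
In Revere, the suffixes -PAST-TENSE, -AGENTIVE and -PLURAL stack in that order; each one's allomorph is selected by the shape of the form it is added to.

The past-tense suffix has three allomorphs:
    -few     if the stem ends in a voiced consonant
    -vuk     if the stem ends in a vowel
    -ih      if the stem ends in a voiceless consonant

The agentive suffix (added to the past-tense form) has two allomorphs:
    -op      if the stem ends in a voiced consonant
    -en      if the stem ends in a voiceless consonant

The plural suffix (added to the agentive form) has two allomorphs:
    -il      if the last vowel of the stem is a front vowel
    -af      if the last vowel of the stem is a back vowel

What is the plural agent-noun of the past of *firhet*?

Since the final sound of *firhet* is /t/ (a voiceless consonant), it takes -ih, giving *firhetih*.
The final consonant of the past-tense form *firhetih* is /h/, which is voiceless, so the agentive suffix is -en, giving *firhetihen*.
The last vowel of the agentive form *firhetihen* is /e/, which is a front vowel, so the plural suffix is -il, giving *firhetihenil*.

firhetihenil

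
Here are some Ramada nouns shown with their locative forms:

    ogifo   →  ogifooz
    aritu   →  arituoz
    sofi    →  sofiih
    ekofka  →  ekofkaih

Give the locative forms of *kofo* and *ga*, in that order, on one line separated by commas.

kofooz, gaih

The pattern is rounding harmony: -oz when the last vowel of the stem is a rounded vowel (*ogifo*, *aritu*); -ih when the last vowel of the stem is an unrounded vowel (*sofi*, *ekofka*).
The last vowel of *kofo* is /o/, which is a rounded vowel, so the suffix is -oz, giving *kofooz*.
*ga* — last vowel /a/ (an unrounded vowel) → -ih → *gaih*.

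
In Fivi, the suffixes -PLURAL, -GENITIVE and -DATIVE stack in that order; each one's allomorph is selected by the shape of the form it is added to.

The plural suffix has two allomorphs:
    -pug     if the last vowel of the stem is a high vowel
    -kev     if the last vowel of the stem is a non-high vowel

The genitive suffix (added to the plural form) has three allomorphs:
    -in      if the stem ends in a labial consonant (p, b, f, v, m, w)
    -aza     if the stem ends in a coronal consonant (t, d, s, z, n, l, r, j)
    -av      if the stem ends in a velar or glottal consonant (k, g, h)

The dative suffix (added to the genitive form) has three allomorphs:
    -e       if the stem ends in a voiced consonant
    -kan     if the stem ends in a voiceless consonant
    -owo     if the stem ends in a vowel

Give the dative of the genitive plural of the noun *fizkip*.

The last vowel of *fizkip* is /i/, which is a high vowel, so the plural suffix is -pug, giving *fizkippug*.
The plural form *fizkippug* — final consonant /g/ (velar/glottal) → -av → *fizkippugav*.
The final sound of the genitive form *fizkippugav* is /v/, which is a voiced consonant, so the dative suffix is -e, giving *fizkippugave*.

fizkippugave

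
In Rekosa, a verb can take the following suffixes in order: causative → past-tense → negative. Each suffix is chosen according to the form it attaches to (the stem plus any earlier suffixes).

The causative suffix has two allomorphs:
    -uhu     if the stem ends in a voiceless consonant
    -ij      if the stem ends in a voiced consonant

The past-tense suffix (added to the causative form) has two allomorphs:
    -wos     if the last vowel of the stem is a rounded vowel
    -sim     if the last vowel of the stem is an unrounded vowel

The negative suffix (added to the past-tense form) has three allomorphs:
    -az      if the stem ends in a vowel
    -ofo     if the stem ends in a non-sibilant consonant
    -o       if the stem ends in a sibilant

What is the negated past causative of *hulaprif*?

*hulaprif*: final consonant = /f/, voiceless → -uhu → *hulaprifuhu*.
The causative form *hulaprifuhu*: last vowel = /u/, a rounded vowel → -wos → *hulaprifuhuwos*.
The final sound of the past-tense form *hulaprifuhuwos* is /s/, which is a sibilant, so the negative suffix is -o, giving *hulaprifuhuwoso*.

hulaprifuhuwoso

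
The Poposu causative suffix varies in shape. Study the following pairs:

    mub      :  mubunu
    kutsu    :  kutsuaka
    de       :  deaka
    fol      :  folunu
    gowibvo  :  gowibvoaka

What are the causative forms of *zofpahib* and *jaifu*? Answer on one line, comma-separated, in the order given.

zofpahibunu, jaifuaka

The suffix is conditioned by the final sound: -unu when the stem ends in a consonant (*mub*, *fol*); -aka when the stem ends in a vowel (*kutsu*, *de*, *gowibvo*).
Since the final sound of *zofpahib* is /b/ (a consonant), it takes -unu, giving *zofpahibunu*.
The final sound of *jaifu* is /u/, which is a vowel, so the suffix is -aka, giving *jaifuaka*.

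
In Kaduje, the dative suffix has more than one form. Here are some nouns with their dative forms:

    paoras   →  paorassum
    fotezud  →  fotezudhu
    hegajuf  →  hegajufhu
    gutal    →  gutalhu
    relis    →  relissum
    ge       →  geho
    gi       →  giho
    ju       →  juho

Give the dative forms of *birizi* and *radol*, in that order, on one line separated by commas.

The suffix is conditioned by the final sound: -sum when the stem ends in a sibilant (*paoras*, *relis*); -hu when the stem ends in a non-sibilant consonant (*fotezud*, *hegajuf*, *gutal*); -ho when the stem ends in a vowel (*ge*, *gi*, *ju*).
The final sound of *birizi* is /i/, which is a vowel, so the suffix is -ho, giving *biriziho*.
*radol* — final sound /l/ (a non-sibilant consonant) → -hu → *radolhu*.

biriziho, radolhu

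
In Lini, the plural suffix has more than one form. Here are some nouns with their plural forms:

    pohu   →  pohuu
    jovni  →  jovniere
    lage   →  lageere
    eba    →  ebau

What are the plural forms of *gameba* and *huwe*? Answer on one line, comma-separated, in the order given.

gamebau, huweere

Looking at the last vowel of each stem: -ere when the last vowel of the stem is a front vowel (*jovni*, *lage*); -u when the last vowel of the stem is a back vowel (*pohu*, *eba*).
*gameba* — last vowel /a/ (a back vowel) → -u → *gamebau*.
*huwe* — last vowel /e/ (a front vowel) → -ere → *huweere*.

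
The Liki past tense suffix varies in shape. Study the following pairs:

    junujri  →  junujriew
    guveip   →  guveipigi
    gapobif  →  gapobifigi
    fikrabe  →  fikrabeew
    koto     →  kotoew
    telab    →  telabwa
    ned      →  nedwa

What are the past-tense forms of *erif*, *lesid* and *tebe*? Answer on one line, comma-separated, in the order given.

The alternation tracks the final sound of the stem — -igi when the stem ends in a voiceless consonant (*guveip*, *gapobif*); -wa when the stem ends in a voiced consonant (*telab*, *ned*); -ew when the stem ends in a vowel (*junujri*, *fikrabe*, *koto*).
*erif* — final sound /f/ (a voiceless consonant) → -igi → *erifigi*.
The final sound of *lesid* is /d/, which is a voiced consonant, so the suffix is -wa, giving *lesidwa*.
The final sound of *tebe* is /e/, which is a vowel, so the suffix is -ew, giving *tebeew*.

erifigi, lesidwa, tebeew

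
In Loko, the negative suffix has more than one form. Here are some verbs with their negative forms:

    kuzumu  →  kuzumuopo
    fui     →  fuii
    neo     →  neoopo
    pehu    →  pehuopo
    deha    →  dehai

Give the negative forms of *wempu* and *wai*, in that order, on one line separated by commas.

wempuopo, waii

The pattern is rounding harmony: -opo when the last vowel of the stem is a rounded vowel (*kuzumu*, *neo*, *pehu*); -i when the last vowel of the stem is an unrounded vowel (*fui*, *deha*).
The last vowel of *wempu* is /u/, which is a rounded vowel, so the suffix is -opo, giving *wempuopo*.
*wai* — last vowel /i/ (an unrounded vowel) → -i → *waii*.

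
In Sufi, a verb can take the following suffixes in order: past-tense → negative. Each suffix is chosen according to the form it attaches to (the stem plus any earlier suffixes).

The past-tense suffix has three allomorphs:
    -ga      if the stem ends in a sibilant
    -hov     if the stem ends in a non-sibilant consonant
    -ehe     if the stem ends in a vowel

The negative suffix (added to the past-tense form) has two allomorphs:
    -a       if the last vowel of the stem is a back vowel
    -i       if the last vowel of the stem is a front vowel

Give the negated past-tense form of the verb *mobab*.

The final sound of *mobab* is /b/, which is a non-sibilant consonant, so the past-tense suffix is -hov, giving *mobabhov*.
Since the last vowel of the past-tense form *mobabhov* is /o/ (a back vowel), it takes -a, giving *mobabhova*.

mobabhova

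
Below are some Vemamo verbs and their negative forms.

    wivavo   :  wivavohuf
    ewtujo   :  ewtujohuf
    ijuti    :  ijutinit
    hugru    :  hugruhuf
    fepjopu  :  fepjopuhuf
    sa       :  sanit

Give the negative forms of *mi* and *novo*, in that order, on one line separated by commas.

minit, novohuf

The pattern is rounding harmony: -huf when the last vowel of the stem is a rounded vowel (*wivavo*, *ewtujo*, *hugru*, *fepjopu*); -nit when the last vowel of the stem is an unrounded vowel (*ijuti*, *sa*).
Since the last vowel of *mi* is /i/ (an unrounded vowel), it takes -nit, giving *minit*.
*novo*: last vowel = /o/, a rounded vowel → -huf → *novohuf*.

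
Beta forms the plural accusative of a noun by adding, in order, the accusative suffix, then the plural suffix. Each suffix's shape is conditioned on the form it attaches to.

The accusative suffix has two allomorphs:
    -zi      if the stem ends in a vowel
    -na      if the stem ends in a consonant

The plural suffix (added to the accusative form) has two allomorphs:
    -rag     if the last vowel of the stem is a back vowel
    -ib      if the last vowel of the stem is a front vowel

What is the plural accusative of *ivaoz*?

ivaoznarag

*ivaoz* — final sound /z/ (a consonant) → -na → *ivaozna*.
The last vowel of the accusative form *ivaozna* is /a/, which is a back vowel, so the plural suffix is -rag, giving *ivaoznarag*.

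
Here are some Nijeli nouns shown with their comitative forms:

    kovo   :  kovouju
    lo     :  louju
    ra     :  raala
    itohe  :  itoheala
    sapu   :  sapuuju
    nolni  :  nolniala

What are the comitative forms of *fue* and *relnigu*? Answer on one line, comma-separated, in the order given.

The pattern is rounding harmony: -uju when the last vowel of the stem is a rounded vowel (*kovo*, *lo*, *sapu*); -ala when the last vowel of the stem is an unrounded vowel (*ra*, *itohe*, *nolni*).
*fue*: last vowel = /e/, an unrounded vowel → -ala → *fueala*.
*relnigu*: last vowel = /u/, a rounded vowel → -uju → *relniguuju*.

fueala, relniguuju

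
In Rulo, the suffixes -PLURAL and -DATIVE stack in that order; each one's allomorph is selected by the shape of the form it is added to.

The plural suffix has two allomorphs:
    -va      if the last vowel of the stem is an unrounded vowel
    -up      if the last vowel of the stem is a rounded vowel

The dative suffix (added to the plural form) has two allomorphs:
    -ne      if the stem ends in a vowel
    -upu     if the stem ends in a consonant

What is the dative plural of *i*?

*i*: last vowel = /i/, an unrounded vowel → -va → *iva*.
The final sound of the plural form *iva* is /a/, which is a vowel, so the dative suffix is -ne, giving *ivane*.

ivane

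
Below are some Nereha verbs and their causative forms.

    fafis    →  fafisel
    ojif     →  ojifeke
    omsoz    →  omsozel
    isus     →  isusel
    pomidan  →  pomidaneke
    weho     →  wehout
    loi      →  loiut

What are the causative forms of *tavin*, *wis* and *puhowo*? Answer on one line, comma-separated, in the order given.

tavineke, wisel, puhowout

The suffix is conditioned by the final sound: -el when the stem ends in a sibilant (*fafis*, *omsoz*, *isus*); -eke when the stem ends in a non-sibilant consonant (*ojif*, *pomidan*); -ut when the stem ends in a vowel (*weho*, *loi*).
The final sound of *tavin* is /n/, which is a non-sibilant consonant, so the suffix is -eke, giving *tavineke*.
The final sound of *wis* is /s/, which is a sibilant, so the suffix is -el, giving *wisel*.
*puhowo*: final sound = /o/, a vowel → -ut → *puhowout*.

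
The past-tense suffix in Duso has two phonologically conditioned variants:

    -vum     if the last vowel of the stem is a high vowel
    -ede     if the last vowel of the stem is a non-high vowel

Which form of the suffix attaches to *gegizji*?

-vum

Since the last vowel of *gegizji* is /i/ (a high vowel), it takes -vum.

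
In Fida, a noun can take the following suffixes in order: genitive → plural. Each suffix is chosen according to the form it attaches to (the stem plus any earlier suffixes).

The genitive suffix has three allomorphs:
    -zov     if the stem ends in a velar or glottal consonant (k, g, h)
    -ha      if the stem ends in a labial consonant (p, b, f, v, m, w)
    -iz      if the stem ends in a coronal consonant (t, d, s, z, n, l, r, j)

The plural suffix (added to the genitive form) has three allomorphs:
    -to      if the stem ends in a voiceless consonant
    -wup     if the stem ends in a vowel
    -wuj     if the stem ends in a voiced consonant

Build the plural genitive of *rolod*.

rolodizwuj

*rolod* — final consonant /d/ (coronal) → -iz → *rolodiz*.
The final sound of the genitive form *rolodiz* is /z/, which is a voiced consonant, so the plural suffix is -wuj, giving *rolodizwuj*.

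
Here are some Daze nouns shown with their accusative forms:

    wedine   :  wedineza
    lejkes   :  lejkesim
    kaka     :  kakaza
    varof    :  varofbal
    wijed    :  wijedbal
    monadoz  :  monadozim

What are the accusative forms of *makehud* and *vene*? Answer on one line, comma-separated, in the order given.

The pattern is sibilance of the final sound: -im when the stem ends in a sibilant (*lejkes*, *monadoz*); -bal when the stem ends in a non-sibilant consonant (*varof*, *wijed*); -za when the stem ends in a vowel (*wedine*, *kaka*).
Since the final sound of *makehud* is /d/ (a non-sibilant consonant), it takes -bal, giving *makehudbal*.
*vene* — final sound /e/ (a vowel) → -za → *veneza*.

makehudbal, veneza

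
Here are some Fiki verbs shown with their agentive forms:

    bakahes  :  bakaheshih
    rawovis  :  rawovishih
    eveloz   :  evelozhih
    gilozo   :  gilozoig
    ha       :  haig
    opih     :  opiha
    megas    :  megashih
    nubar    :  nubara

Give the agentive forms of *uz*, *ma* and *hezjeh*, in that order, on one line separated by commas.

The suffix is conditioned by the final sound: -hih when the stem ends in a sibilant (*bakahes*, *rawovis*, *eveloz*, *megas*); -a when the stem ends in a non-sibilant consonant (*opih*, *nubar*); -ig when the stem ends in a vowel (*gilozo*, *ha*).
*uz* — final sound /z/ (a sibilant) → -hih → *uzhih*.
Since the final sound of *ma* is /a/ (a vowel), it takes -ig, giving *maig*.
Since the final sound of *hezjeh* is /h/ (a non-sibilant consonant), it takes -a, giving *hezjeha*.

uzhih, maig, hezjeha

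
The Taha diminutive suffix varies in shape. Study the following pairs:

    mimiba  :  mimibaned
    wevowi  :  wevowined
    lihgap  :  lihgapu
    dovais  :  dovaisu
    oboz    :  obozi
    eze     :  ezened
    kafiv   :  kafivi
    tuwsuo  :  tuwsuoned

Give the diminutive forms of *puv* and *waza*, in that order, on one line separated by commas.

puvi, wazaned

The alternation tracks the final sound of the stem — -u when the stem ends in a voiceless consonant (*lihgap*, *dovais*); -i when the stem ends in a voiced consonant (*oboz*, *kafiv*); -ned when the stem ends in a vowel (*mimiba*, *wevowi*, *eze*, *tuwsuo*).
*puv* — final sound /v/ (a voiced consonant) → -i → *puvi*.
*waza*: final sound = /a/, a vowel → -ned → *wazaned*.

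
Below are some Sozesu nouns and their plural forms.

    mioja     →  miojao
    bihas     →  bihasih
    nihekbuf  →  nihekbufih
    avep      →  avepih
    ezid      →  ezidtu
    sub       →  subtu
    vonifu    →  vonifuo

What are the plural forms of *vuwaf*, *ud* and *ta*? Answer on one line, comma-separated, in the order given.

vuwafih, udtu, tao

The suffix is conditioned by the final sound: -ih when the stem ends in a voiceless consonant (*bihas*, *nihekbuf*, *avep*); -tu when the stem ends in a voiced consonant (*ezid*, *sub*); -o when the stem ends in a vowel (*mioja*, *vonifu*).
Since the final sound of *vuwaf* is /f/ (a voiceless consonant), it takes -ih, giving *vuwafih*.
*ud*: final sound = /d/, a voiced consonant → -tu → *udtu*.
The final sound of *ta* is /a/, which is a vowel, so the suffix is -o, giving *tao*.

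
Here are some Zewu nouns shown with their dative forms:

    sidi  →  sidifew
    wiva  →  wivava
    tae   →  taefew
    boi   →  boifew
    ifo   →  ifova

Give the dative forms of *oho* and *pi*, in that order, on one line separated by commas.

The pattern is front/back vowel harmony: -few when the last vowel of the stem is a front vowel (*sidi*, *tae*, *boi*); -va when the last vowel of the stem is a back vowel (*wiva*, *ifo*).
The last vowel of *oho* is /o/, which is a back vowel, so the suffix is -va, giving *ohova*.
*pi*: last vowel = /i/, a front vowel → -few → *pifew*.

ohova, pifew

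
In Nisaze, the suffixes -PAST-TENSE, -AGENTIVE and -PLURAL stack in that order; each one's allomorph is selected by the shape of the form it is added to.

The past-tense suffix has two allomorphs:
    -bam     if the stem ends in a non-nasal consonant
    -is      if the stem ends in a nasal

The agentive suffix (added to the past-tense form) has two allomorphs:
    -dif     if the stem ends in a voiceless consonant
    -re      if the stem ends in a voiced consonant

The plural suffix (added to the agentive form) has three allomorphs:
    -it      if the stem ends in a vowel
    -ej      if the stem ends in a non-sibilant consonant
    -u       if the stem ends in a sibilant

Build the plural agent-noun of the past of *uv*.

uvbamreit

*uv* — final consonant /v/ (non-nasal) → -bam → *uvbam*.
The past-tense form *uvbam*: final consonant = /m/, voiced → -re → *uvbamre*.
The agentive form *uvbamre*: final sound = /e/, a vowel → -it → *uvbamreit*.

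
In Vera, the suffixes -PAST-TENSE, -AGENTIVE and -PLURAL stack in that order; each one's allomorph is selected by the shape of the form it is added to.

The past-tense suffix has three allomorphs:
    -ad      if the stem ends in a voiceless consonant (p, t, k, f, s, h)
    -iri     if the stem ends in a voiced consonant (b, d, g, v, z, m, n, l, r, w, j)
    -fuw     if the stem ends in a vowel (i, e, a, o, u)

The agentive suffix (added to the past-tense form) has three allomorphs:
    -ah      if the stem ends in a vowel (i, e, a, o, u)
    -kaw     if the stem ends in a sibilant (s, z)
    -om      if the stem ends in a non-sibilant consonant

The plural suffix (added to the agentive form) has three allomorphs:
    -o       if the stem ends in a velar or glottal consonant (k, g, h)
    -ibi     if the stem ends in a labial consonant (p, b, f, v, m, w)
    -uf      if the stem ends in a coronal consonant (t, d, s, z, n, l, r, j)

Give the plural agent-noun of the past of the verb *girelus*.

girelusadomibi

The final sound of *girelus* is /s/, which is a voiceless consonant, so the past-tense suffix is -ad, giving *girelusad*.
The final sound of the past-tense form *girelusad* is /d/, which is a non-sibilant consonant, so the agentive suffix is -om, giving *girelusadom*.
Since the final consonant of the agentive form *girelusadom* is /m/ (labial), it takes -ibi, giving *girelusadomibi*.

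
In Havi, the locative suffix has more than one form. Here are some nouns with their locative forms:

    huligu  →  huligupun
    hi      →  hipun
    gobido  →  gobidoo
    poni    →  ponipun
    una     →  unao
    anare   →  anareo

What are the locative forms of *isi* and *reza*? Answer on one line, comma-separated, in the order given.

The pattern is height harmony: -pun when the last vowel of the stem is a high vowel (*huligu*, *hi*, *poni*); -o when the last vowel of the stem is a non-high vowel (*gobido*, *una*, *anare*).
*isi*: last vowel = /i/, a high vowel → -pun → *isipun*.
*reza* — last vowel /a/ (a non-high vowel) → -o → *rezao*.

isipun, rezao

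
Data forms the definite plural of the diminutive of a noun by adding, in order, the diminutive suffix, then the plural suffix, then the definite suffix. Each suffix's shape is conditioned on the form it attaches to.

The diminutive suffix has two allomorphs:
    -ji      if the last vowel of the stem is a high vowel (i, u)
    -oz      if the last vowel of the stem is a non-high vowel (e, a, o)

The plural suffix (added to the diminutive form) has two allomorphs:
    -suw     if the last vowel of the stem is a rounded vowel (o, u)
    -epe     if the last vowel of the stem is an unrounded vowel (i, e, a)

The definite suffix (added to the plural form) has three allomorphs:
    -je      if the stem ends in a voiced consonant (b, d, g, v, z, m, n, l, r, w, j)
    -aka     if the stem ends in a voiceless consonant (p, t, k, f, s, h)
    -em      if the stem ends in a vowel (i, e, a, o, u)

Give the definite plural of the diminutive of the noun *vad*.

Since the last vowel of *vad* is /a/ (a non-high vowel), it takes -oz, giving *vadoz*.
The diminutive form *vadoz*: last vowel = /o/, a rounded vowel → -suw → *vadozsuw*.
The plural form *vadozsuw* — final sound /w/ (a voiced consonant) → -je → *vadozsuwje*.

vadozsuwje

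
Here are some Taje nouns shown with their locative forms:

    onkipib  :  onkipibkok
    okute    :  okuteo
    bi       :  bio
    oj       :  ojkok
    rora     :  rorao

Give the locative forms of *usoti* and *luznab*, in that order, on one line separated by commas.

usotio, luznabkok

The alternation tracks the final sound of the stem — -kok when the stem ends in a consonant (*onkipib*, *oj*); -o when the stem ends in a vowel (*okute*, *bi*, *rora*).
The final sound of *usoti* is /i/, which is a vowel, so the suffix is -o, giving *usotio*.
*luznab* — final sound /b/ (a consonant) → -kok → *luznabkok*.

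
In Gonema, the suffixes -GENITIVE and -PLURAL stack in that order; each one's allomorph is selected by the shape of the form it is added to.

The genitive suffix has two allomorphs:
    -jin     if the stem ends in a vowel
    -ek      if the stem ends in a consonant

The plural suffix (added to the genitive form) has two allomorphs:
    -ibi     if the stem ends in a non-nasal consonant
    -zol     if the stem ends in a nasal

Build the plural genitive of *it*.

itekibi

*it* — final sound /t/ (a consonant) → -ek → *itek*.
Since the final consonant of the genitive form *itek* is /k/ (non-nasal), it takes -ibi, giving *itekibi*.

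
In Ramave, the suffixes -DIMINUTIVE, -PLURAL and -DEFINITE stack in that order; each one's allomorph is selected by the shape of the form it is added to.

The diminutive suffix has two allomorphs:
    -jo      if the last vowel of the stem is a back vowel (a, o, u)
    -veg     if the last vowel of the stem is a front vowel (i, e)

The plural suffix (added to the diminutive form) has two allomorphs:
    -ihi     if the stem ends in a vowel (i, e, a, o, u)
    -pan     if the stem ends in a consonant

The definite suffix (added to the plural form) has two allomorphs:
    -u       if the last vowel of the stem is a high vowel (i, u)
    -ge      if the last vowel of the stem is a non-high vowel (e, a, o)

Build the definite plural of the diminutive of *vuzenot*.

vuzenotjoihiu

*vuzenot* — last vowel /o/ (a back vowel) → -jo → *vuzenotjo*.
The final sound of the diminutive form *vuzenotjo* is /o/, which is a vowel, so the plural suffix is -ihi, giving *vuzenotjoihi*.
Since the last vowel of the plural form *vuzenotjoihi* is /i/ (a high vowel), it takes -u, giving *vuzenotjoihiu*.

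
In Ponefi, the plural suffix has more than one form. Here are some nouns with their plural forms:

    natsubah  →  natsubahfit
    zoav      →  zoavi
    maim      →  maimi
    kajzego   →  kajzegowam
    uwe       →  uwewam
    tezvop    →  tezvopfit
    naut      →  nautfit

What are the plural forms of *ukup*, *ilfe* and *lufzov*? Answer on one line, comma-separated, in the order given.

The suffix is conditioned by the final sound: -fit when the stem ends in a voiceless consonant (*natsubah*, *tezvop*, *naut*); -i when the stem ends in a voiced consonant (*zoav*, *maim*); -wam when the stem ends in a vowel (*kajzego*, *uwe*).
The final sound of *ukup* is /p/, which is a voiceless consonant, so the suffix is -fit, giving *ukupfit*.
*ilfe* — final sound /e/ (a vowel) → -wam → *ilfewam*.
Since the final sound of *lufzov* is /v/ (a voiced consonant), it takes -i, giving *lufzovi*.

ukupfit, ilfewam, lufzovi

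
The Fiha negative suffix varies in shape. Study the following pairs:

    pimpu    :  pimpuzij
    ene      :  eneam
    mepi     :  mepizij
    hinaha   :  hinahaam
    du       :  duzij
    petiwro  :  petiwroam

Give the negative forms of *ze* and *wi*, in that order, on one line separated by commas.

The suffix is conditioned by the last vowel: -zij when the last vowel of the stem is a high vowel (*pimpu*, *mepi*, *du*); -am when the last vowel of the stem is a non-high vowel (*ene*, *hinaha*, *petiwro*).
The last vowel of *ze* is /e/, which is a non-high vowel, so the suffix is -am, giving *zeam*.
*wi* — last vowel /i/ (a high vowel) → -zij → *wizij*.

zeam, wizij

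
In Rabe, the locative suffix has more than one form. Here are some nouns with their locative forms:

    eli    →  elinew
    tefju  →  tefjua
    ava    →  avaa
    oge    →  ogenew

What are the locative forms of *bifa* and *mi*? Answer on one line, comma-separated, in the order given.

bifaa, minew

The pattern is front/back vowel harmony: -new when the last vowel of the stem is a front vowel (*eli*, *oge*); -a when the last vowel of the stem is a back vowel (*tefju*, *ava*).
*bifa* — last vowel /a/ (a back vowel) → -a → *bifaa*.
*mi*: last vowel = /i/, a front vowel → -new → *minew*.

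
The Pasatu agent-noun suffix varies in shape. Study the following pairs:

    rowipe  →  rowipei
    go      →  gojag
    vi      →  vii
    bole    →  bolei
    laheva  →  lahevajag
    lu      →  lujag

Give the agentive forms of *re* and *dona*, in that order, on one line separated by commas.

The suffix is conditioned by the last vowel: -i when the last vowel of the stem is a front vowel (*rowipe*, *vi*, *bole*); -jag when the last vowel of the stem is a back vowel (*go*, *laheva*, *lu*).
*re* — last vowel /e/ (a front vowel) → -i → *rei*.
*dona*: last vowel = /a/, a back vowel → -jag → *donajag*.

rei, donajag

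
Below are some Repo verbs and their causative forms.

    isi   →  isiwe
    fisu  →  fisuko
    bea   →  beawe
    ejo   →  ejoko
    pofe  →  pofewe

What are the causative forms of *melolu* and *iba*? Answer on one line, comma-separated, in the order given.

The alternation tracks the last vowel of the stem — -ko when the last vowel of the stem is a rounded vowel (*fisu*, *ejo*); -we when the last vowel of the stem is an unrounded vowel (*isi*, *bea*, *pofe*).
Since the last vowel of *melolu* is /u/ (a rounded vowel), it takes -ko, giving *meloluko*.
*iba* — last vowel /a/ (an unrounded vowel) → -we → *ibawe*.

meloluko, ibawe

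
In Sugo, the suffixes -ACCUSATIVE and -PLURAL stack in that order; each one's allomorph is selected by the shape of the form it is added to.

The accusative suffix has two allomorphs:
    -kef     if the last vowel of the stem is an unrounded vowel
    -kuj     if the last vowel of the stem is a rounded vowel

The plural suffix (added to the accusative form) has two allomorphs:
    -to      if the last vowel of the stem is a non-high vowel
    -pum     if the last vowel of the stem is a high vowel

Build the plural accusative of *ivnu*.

*ivnu* — last vowel /u/ (a rounded vowel) → -kuj → *ivnukuj*.
Since the last vowel of the accusative form *ivnukuj* is /u/ (a high vowel), it takes -pum, giving *ivnukujpum*.

ivnukujpum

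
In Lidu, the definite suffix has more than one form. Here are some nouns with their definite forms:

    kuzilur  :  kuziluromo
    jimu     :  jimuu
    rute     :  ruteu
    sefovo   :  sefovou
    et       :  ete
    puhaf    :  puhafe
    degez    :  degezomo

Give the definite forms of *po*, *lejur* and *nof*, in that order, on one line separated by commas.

Looking at the final sound of each stem: -e when the stem ends in a voiceless consonant (*et*, *puhaf*); -omo when the stem ends in a voiced consonant (*kuzilur*, *degez*); -u when the stem ends in a vowel (*jimu*, *rute*, *sefovo*).
*po*: final sound = /o/, a vowel → -u → *pou*.
Since the final sound of *lejur* is /r/ (a voiced consonant), it takes -omo, giving *lejuromo*.
The final sound of *nof* is /f/, which is a voiceless consonant, so the suffix is -e, giving *nofe*.

pou, lejuromo, nofe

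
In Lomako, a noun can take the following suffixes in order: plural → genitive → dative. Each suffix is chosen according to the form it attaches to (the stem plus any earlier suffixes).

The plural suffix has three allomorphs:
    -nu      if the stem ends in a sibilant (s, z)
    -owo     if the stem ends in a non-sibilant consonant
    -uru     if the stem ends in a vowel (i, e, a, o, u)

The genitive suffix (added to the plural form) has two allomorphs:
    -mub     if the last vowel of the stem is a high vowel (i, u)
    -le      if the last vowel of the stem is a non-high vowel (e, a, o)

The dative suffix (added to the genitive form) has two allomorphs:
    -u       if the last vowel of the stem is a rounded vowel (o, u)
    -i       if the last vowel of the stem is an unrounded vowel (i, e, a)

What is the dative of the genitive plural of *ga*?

Since the final sound of *ga* is /a/ (a vowel), it takes -uru, giving *gauru*.
The plural form *gauru* — last vowel /u/ (a high vowel) → -mub → *gaurumub*.
The genitive form *gaurumub* — last vowel /u/ (a rounded vowel) → -u → *gaurumubu*.

gaurumubu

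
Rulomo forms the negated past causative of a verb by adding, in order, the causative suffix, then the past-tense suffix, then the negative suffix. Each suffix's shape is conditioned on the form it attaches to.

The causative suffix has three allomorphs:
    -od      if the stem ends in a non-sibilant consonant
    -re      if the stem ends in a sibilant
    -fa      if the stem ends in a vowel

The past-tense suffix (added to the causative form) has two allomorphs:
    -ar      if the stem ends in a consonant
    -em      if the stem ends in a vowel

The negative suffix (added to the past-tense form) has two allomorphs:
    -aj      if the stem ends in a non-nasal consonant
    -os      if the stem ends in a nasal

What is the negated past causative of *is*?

*is* — final sound /s/ (a sibilant) → -re → *isre*.
Since the final sound of the causative form *isre* is /e/ (a vowel), it takes -em, giving *isreem*.
Since the final consonant of the past-tense form *isreem* is /m/ (a nasal), it takes -os, giving *isreemos*.

isreemos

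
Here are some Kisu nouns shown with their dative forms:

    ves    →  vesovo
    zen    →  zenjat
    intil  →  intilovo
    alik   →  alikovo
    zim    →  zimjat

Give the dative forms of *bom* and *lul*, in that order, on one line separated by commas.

The alternation tracks the final consonant of the stem — -jat when the stem ends in a nasal (*zen*, *zim*); -ovo when the stem ends in a non-nasal consonant (*ves*, *intil*, *alik*).
*bom*: final consonant = /m/, a nasal → -jat → *bomjat*.
The final consonant of *lul* is /l/, which is non-nasal, so the suffix is -ovo, giving *lulovo*.

bomjat, lulovo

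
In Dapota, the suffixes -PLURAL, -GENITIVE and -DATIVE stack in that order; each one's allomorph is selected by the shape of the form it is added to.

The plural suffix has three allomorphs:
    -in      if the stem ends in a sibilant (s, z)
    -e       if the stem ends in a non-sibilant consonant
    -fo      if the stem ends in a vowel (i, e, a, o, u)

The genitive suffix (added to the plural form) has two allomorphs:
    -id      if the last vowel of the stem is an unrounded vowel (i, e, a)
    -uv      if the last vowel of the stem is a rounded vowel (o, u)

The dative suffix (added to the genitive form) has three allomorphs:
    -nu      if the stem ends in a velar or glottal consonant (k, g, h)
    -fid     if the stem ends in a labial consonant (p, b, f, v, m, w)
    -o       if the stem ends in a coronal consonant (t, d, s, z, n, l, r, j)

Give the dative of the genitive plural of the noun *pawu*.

Since the final sound of *pawu* is /u/ (a vowel), it takes -fo, giving *pawufo*.
The plural form *pawufo* — last vowel /o/ (a rounded vowel) → -uv → *pawufouv*.
The genitive form *pawufouv* — final consonant /v/ (labial) → -fid → *pawufouvfid*.

pawufouvfid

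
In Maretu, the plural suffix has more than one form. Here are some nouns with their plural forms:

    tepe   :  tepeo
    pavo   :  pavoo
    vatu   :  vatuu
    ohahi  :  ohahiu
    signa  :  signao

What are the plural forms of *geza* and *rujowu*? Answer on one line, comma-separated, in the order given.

gezao, rujowuu

The alternation tracks the last vowel of the stem — -u when the last vowel of the stem is a high vowel (*vatu*, *ohahi*); -o when the last vowel of the stem is a non-high vowel (*tepe*, *pavo*, *signa*).
The last vowel of *geza* is /a/, which is a non-high vowel, so the suffix is -o, giving *gezao*.
*rujowu* — last vowel /u/ (a high vowel) → -u → *rujowuu*.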